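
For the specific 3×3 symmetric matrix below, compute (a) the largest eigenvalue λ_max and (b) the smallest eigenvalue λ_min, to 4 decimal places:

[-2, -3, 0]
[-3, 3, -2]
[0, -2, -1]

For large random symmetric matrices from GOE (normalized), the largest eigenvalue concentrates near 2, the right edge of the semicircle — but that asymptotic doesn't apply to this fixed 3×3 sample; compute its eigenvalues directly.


Since M is real symmetric, all three eigenvalues are real; they are the roots of det(λI − M) = λ³ − (tr M) λ² + s λ − det M, where s is the sum of the principal 2×2 minors.
tr M = -2 + 3 + (-1) = 0.
s = ((-2)·3 − (-3)²) + ((-2)·(-1) − 0²) + (3·(-1) − (-2)²) = -15 + 2 + (-7) = -20.
det M (expand along row 1) = (-2)·(-7) − (-3)·3 + 0·6 = 23.
Characteristic polynomial: λ³ − 20λ − 23 = 0.
Substitute λ = y + (tr M)/3 = y + 0.000000 to remove the quadratic term: y³ + p·y + q = 0 with p = s − (tr M)²/3 = -20.000000 and q = −2(tr M)³/27 + (tr M)·s/3 − det M = -23.000000.
Three real roots ⇒ use the trigonometric (Viète) form: r = 2√(−p/3) = 5.163978, φ = arccos(3q/(p·r)) = arccos(0.668090) = 0.839158 rad.
y_k = r·cos(φ/3 − 2πk/3) for k = 0, 1, 2 gives y = 4.963269, -1.246941, -3.716328.
λ_k = y_k + 0.000000 gives λ = 4.9633, -1.2469, -3.7163 (check: the sum is 0.0000 = tr M).

Hence λ_max = 4.9633 and λ_min = -3.7163.


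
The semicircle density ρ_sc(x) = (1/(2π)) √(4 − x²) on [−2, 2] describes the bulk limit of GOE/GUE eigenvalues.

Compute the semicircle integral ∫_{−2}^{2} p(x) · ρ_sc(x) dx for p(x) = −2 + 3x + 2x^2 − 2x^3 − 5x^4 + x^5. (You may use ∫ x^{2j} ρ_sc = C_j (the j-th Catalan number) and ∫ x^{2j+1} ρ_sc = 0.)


Write p(x) = Σ a_i x^i, split into monomials and integrate each against ρ_sc separately.
Using ∫ x^{2j} ρ_sc = C_j = (1/(j+1)) C(2j, j) (Catalan numbers) and ∫ x^{2j+1} ρ_sc = 0 (odd monomials vanish by symmetry):
  i = 0 (even): a_0 · C_{0} = -2 · 1 = -2
  i = 1 (odd): ∫ x^1 ρ_sc = 0 (vanishes)
  i = 2 (even): a_2 · C_{1} = 2 · 1 = 2
  i = 3 (odd): ∫ x^3 ρ_sc = 0 (vanishes)
  i = 4 (even): a_4 · C_{2} = -5 · 2 = -10
  i = 5 (odd): ∫ x^5 ρ_sc = 0 (vanishes)

Summing the contributions: ∫_{−2}^{2} p(x) ρ_sc(x) dx = (-2) + 2 + (-10) = -10.


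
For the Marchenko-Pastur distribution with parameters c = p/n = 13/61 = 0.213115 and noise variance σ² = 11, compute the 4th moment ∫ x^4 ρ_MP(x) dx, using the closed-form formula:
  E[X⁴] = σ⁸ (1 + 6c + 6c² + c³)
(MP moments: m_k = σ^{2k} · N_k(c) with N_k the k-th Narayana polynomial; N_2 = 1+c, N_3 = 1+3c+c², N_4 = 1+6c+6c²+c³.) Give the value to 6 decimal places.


E[X⁴] = σ⁸ (1 + 6c + 6c² + c³) (fourth MP moment). With σ² = 11 (so σ⁸ = 14641) and c = 13/61 = 0.213115: E[X⁴] = 14641 · (1 + 6·0.213115 + 6·(0.213115)² + (0.213115)³) = 14641 · 2.560875.

So E[X^4] = 37493.772915.


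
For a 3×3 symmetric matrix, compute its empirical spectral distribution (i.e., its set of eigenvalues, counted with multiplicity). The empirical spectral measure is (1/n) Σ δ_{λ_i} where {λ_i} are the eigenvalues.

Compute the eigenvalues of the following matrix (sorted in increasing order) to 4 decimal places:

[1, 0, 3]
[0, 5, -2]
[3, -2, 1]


Since M is real symmetric, all three eigenvalues are real; they are the roots of det(λI − M) = λ³ − (tr M) λ² + s λ − det M, where s is the sum of the principal 2×2 minors.
tr M = 1 + 5 + 1 = 7.
s = (1·5 − 0²) + (1·1 − 3²) + (5·1 − (-2)²) = 5 + (-8) + 1 = -2.
det M (expand along row 1) = 1·1 − 0·6 + 3·(-15) = -44.
Characteristic polynomial: λ³ − 7λ² − 2λ + 44 = 0.
Substitute λ = y + (tr M)/3 = y + 2.333333 to remove the quadratic term: y³ + p·y + q = 0 with p = s − (tr M)²/3 = -18.333333 and q = −2(tr M)³/27 + (tr M)·s/3 − det M = 13.925926.
Three real roots ⇒ use the trigonometric (Viète) form: r = 2√(−p/3) = 4.944132, φ = arccos(3q/(p·r)) = arccos(-0.460908) = 2.049814 rad.
y_k = r·cos(φ/3 − 2πk/3) for k = 0, 1, 2 gives y = 3.834232, 0.786092, -4.620324.
λ_k = y_k + 2.333333 gives λ = 6.1676, 3.1194, -2.2870 (check: the sum is 7.0000 = tr M).

Eigenvalues sorted in increasing order: [-2.2870, 3.1194, 6.1676].


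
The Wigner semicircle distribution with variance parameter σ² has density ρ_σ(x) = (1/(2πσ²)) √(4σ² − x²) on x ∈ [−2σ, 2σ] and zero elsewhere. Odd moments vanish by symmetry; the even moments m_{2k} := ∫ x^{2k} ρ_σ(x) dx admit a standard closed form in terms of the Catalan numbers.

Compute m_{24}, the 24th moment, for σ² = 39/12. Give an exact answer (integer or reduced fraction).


By the scaled semicircle moment identity, m_{2k} = σ^{2k} · C_k with k = 12.
C_12 = (1/(k+1)) · C(2k, k) = (1/13) · C(24, 12) = (1/13) · 2704156 = 208012.
σ^{2k} = (σ²)^k = (39/12)^12 = 23298085122481/16777216.

Therefore m_{24} = σ^{24} · C_12 = (23298085122481/16777216) · 208012 = 1211570320624379443/4194304.


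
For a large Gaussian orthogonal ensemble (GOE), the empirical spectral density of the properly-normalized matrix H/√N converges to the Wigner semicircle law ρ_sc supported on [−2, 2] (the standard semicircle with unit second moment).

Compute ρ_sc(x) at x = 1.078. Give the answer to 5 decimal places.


ρ_sc(x) = (1/(2π)) √(4 − x²). With x = 1.078:
  4 − x² = 4 − (1.078)² = 4 − 1.162084 = 2.837916.
  √(4 − x²) = 1.684612.
  1/(2π) = 0.159155.
  ρ_sc(1.078) = 0.159155 · 1.684612 = 0.268114.

Rounded to 5 decimal places: ρ_sc(1.078) ≈ 0.26811.


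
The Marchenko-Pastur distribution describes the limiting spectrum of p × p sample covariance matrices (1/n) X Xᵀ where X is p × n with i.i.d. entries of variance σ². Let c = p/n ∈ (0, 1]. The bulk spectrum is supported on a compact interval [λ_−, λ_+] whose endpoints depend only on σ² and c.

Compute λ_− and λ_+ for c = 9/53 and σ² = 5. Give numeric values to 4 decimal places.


c = 9/53 = 0.169811; √c = 0.412082.
λ_− = σ² (1 − √c)² = 5 · (1 − 0.412082)² = 5 · (0.587918)² = 1.728240.
λ_+ = σ² (1 + √c)² = 5 · (1 + 0.412082)² = 5 · (1.412082)² = 9.969874.

Rounded to 4 decimal places: λ_− ≈ 1.7282, λ_+ ≈ 9.9699.


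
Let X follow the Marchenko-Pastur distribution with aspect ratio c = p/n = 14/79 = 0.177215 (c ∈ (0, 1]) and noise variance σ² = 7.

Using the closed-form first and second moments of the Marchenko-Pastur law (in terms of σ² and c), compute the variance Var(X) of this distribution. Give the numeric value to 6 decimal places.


Recall the MP moments m_1 = E[X] = σ² and m_2 = E[X²] = σ⁴ (1 + c).
m_1 = E[X] = σ² = 7, so m_1² = 49.
m_2 = E[X²] = σ⁴ (1 + c) = 49 · (1 + 0.177215) = 49 · 1.177215 = 57.683544.
(Note m_2 − m_1² simplifies to c · σ⁴ = 0.177215 · 49.)

Var(X) = m_2 − m_1² = 57.683544 − 49 = 8.683544.


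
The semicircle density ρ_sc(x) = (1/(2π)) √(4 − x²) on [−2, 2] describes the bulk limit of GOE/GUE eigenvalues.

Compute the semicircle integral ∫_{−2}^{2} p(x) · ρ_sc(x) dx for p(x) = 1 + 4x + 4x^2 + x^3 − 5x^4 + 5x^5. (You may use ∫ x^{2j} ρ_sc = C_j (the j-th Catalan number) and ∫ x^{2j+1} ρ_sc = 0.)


Write p(x) = Σ a_i x^i, split into monomials and integrate each against ρ_sc separately.
Using ∫ x^{2j} ρ_sc = C_j = (1/(j+1)) C(2j, j) (Catalan numbers) and ∫ x^{2j+1} ρ_sc = 0 (odd monomials vanish by symmetry):
  i = 0 (even): a_0 · C_{0} = 1 · 1 = 1
  i = 1 (odd): ∫ x^1 ρ_sc = 0 (vanishes)
  i = 2 (even): a_2 · C_{1} = 4 · 1 = 4
  i = 3 (odd): ∫ x^3 ρ_sc = 0 (vanishes)
  i = 4 (even): a_4 · C_{2} = -5 · 2 = -10
  i = 5 (odd): ∫ x^5 ρ_sc = 0 (vanishes)

Summing the contributions: ∫_{−2}^{2} p(x) ρ_sc(x) dx = 1 + 4 + (-10) = -5.


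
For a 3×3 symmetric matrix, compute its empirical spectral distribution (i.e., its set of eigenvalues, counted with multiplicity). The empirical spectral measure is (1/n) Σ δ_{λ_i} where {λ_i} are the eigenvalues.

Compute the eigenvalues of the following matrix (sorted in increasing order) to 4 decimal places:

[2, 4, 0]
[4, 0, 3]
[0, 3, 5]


Since M is real symmetric, all three eigenvalues are real; they are the roots of det(λI − M) = λ³ − (tr M) λ² + s λ − det M, where s is the sum of the principal 2×2 minors.
tr M = 2 + 0 + 5 = 7.
s = (2·0 − 4²) + (2·5 − 0²) + (0·5 − 3²) = -16 + 10 + (-9) = -15.
det M (expand along row 1) = 2·(-9) − 4·20 + 0·12 = -98.
Characteristic polynomial: λ³ − 7λ² − 15λ + 98 = 0.
Substitute λ = y + (tr M)/3 = y + 2.333333 to remove the quadratic term: y³ + p·y + q = 0 with p = s − (tr M)²/3 = -31.333333 and q = −2(tr M)³/27 + (tr M)·s/3 − det M = 37.592593.
Three real roots ⇒ use the trigonometric (Viète) form: r = 2√(−p/3) = 6.463573, φ = arccos(3q/(p·r)) = arccos(-0.556858) = 2.161394 rad.
y_k = r·cos(φ/3 − 2πk/3) for k = 0, 1, 2 gives y = 4.857370, 1.264254, -6.121624.
λ_k = y_k + 2.333333 gives λ = 7.1907, 3.5976, -3.7883 (check: the sum is 7.0000 = tr M).

Eigenvalues sorted in increasing order: [-3.7883, 3.5976, 7.1907].


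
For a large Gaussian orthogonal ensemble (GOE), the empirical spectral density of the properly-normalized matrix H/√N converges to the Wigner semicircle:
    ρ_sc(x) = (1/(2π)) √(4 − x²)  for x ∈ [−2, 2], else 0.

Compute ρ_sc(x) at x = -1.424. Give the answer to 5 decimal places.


ρ_sc(x) = (1/(2π)) √(4 − x²). With x = -1.424:
  4 − x² = 4 − (-1.424)² = 4 − 2.027776 = 1.972224.
  √(4 − x²) = 1.404359.
  1/(2π) = 0.159155.
  ρ_sc(-1.424) = 0.159155 · 1.404359 = 0.223511.

Rounded to 5 decimal places: ρ_sc(-1.424) ≈ 0.22351.


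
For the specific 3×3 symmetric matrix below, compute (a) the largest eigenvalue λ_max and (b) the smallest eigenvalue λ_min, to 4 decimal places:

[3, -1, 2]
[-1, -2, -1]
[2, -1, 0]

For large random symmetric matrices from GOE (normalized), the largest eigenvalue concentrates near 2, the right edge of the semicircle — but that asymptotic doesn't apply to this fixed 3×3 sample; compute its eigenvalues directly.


Since M is real symmetric, all three eigenvalues are real; they are the roots of det(λI − M) = λ³ − (tr M) λ² + s λ − det M, where s is the sum of the principal 2×2 minors.
tr M = 3 + (-2) + 0 = 1.
s = (3·(-2) − (-1)²) + (3·0 − 2²) + ((-2)·0 − (-1)²) = -7 + (-4) + (-1) = -12.
det M (expand along row 1) = 3·(-1) − (-1)·2 + 2·5 = 9.
Characteristic polynomial: λ³ − λ² − 12λ − 9 = 0.
Substitute λ = y + (tr M)/3 = y + 0.333333 to remove the quadratic term: y³ + p·y + q = 0 with p = s − (tr M)²/3 = -12.333333 and q = −2(tr M)³/27 + (tr M)·s/3 − det M = -13.074074.
Three real roots ⇒ use the trigonometric (Viète) form: r = 2√(−p/3) = 4.055175, φ = arccos(3q/(p·r)) = arccos(0.784228) = 0.669346 rad.
y_k = r·cos(φ/3 − 2πk/3) for k = 0, 1, 2 gives y = 3.954659, -1.200259, -2.754400.
λ_k = y_k + 0.333333 gives λ = 4.2880, -0.8669, -2.4211 (check: the sum is 1.0000 = tr M).

Hence λ_max = 4.2880 and λ_min = -2.4211.


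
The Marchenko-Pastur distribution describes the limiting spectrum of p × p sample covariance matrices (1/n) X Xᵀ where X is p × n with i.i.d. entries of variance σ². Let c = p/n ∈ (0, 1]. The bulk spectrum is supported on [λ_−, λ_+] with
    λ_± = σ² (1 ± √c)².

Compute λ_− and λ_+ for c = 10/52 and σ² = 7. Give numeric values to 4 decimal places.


c = 10/52 = 0.192308; √c = 0.438529.
λ_− = σ² (1 − √c)² = 7 · (1 − 0.438529)² = 7 · (0.561471)² = 2.206748.
λ_+ = σ² (1 + √c)² = 7 · (1 + 0.438529)² = 7 · (1.438529)² = 14.485560.

Rounded to 4 decimal places: λ_− ≈ 2.2067, λ_+ ≈ 14.4856.


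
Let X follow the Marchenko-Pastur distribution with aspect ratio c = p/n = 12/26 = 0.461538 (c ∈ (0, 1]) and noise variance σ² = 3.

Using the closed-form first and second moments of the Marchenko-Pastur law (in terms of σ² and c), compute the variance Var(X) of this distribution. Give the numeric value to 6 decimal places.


Recall the MP moments m_1 = E[X] = σ² and m_2 = E[X²] = σ⁴ (1 + c).
m_1 = E[X] = σ² = 3, so m_1² = 9.
m_2 = E[X²] = σ⁴ (1 + c) = 9 · (1 + 0.461538) = 9 · 1.461538 = 13.153846.
(Note m_2 − m_1² simplifies to c · σ⁴ = 0.461538 · 9.)

Var(X) = m_2 − m_1² = 13.153846 − 9 = 4.153846.


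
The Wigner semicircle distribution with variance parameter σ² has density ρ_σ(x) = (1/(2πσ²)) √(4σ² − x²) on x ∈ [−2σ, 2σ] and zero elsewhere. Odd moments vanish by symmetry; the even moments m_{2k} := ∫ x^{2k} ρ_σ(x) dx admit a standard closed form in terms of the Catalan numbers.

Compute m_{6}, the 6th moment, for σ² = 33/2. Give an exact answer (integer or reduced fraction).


By the scaled semicircle moment identity, m_{2k} = σ^{2k} · C_k with k = 3.
C_3 = (1/(k+1)) · C(2k, k) = (1/4) · C(6, 3) = (1/4) · 20 = 5.
σ^{2k} = (σ²)^k = (33/2)^3 = 35937/8.

Therefore m_{6} = σ^{6} · C_3 = (35937/8) · 5 = 179685/8.


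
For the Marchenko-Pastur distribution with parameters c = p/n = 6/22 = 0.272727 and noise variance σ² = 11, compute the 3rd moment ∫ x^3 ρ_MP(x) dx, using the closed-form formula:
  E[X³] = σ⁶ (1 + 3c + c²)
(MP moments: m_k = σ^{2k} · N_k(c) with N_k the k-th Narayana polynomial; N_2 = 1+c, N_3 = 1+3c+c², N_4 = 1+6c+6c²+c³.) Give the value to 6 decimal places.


E[X³] = σ⁶ (1 + 3c + c²) (third MP moment). With σ² = 11 (so σ⁶ = 1331) and c = 6/22 = 0.272727: E[X³] = 1331 · (1 + 3·0.272727 + (0.272727)²) = 1331 · 1.892562.

So E[X^3] = 2519.000000.


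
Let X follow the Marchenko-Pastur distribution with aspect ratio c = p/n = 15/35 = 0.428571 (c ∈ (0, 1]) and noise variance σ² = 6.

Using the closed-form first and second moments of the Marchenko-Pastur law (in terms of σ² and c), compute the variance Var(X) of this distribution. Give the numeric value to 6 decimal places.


Recall the MP moments m_1 = E[X] = σ² and m_2 = E[X²] = σ⁴ (1 + c).
m_1 = E[X] = σ² = 6, so m_1² = 36.
m_2 = E[X²] = σ⁴ (1 + c) = 36 · (1 + 0.428571) = 36 · 1.428571 = 51.428571.
(Note m_2 − m_1² simplifies to c · σ⁴ = 0.428571 · 36.)

Var(X) = m_2 − m_1² = 51.428571 − 36 = 15.428571.


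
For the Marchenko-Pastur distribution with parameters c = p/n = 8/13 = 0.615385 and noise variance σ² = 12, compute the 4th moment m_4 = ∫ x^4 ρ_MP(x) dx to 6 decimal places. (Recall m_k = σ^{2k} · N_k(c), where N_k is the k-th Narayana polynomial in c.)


E[X⁴] = σ⁸ (1 + 6c + 6c² + c³) (fourth MP moment). With σ² = 12 (so σ⁸ = 20736) and c = 8/13 = 0.615385: E[X⁴] = 20736 · (1 + 6·0.615385 + 6·(0.615385)² + (0.615385)³) = 20736 · 7.197542.

So E[X^4] = 149248.233045.


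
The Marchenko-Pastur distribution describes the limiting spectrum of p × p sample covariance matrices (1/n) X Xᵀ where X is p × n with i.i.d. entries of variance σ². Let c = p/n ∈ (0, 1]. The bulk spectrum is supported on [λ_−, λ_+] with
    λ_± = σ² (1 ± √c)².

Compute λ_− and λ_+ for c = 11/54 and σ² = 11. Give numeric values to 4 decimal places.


c = 11/54 = 0.203704; √c = 0.451335.
λ_− = σ² (1 − √c)² = 11 · (1 − 0.451335)² = 11 · (0.548665)² = 3.311360.
λ_+ = σ² (1 + √c)² = 11 · (1 + 0.451335)² = 11 · (1.451335)² = 23.170121.

Rounded to 4 decimal places: λ_− ≈ 3.3114, λ_+ ≈ 23.1701.


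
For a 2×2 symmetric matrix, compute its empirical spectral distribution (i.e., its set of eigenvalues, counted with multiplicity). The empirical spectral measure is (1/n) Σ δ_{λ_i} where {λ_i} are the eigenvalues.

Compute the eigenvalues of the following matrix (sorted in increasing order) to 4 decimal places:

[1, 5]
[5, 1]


Since M is real symmetric, both eigenvalues are real; they are the roots of det(λI − M) = λ² − (tr M) λ + det M.
tr M = 1 + 1 = 2.
det M = 1·1 − 5² = 1 − 25 = -24.
Characteristic polynomial: λ² − 2λ − 24 = 0.
Discriminant Δ = (tr M)² − 4·det M = 4 − (-96) = 100; √Δ = 10.000000.
λ = (tr M ± √Δ)/2 = (2 ± 10.000000)/2, giving (tr M − √Δ)/2 = -4.0000 and (tr M + √Δ)/2 = 6.0000.

Eigenvalues sorted in increasing order: [-4.0000, 6.0000].


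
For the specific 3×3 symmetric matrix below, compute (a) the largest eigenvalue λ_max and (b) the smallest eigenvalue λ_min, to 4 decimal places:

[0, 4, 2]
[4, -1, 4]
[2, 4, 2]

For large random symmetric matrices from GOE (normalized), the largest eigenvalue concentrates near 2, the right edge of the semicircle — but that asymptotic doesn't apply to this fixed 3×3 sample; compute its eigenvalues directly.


Since M is real symmetric, all three eigenvalues are real; they are the roots of det(λI − M) = λ³ − (tr M) λ² + s λ − det M, where s is the sum of the principal 2×2 minors.
tr M = 0 + (-1) + 2 = 1.
s = (0·(-1) − 4²) + (0·2 − 2²) + ((-1)·2 − 4²) = -16 + (-4) + (-18) = -38.
det M (expand along row 1) = 0·(-18) − 4·0 + 2·18 = 36.
Characteristic polynomial: λ³ − λ² − 38λ − 36 = 0.
Substitute λ = y + (tr M)/3 = y + 0.333333 to remove the quadratic term: y³ + p·y + q = 0 with p = s − (tr M)²/3 = -38.333333 and q = −2(tr M)³/27 + (tr M)·s/3 − det M = -48.740741.
Three real roots ⇒ use the trigonometric (Viète) form: r = 2√(−p/3) = 7.149204, φ = arccos(3q/(p·r)) = arccos(0.533555) = 1.007998 rad.
y_k = r·cos(φ/3 − 2πk/3) for k = 0, 1, 2 gives y = 6.749429, -1.333333, -5.416096.
λ_k = y_k + 0.333333 gives λ = 7.0828, -1.0000, -5.0828 (check: the sum is 1.0000 = tr M).

Hence λ_max = 7.0828 and λ_min = -5.0828.


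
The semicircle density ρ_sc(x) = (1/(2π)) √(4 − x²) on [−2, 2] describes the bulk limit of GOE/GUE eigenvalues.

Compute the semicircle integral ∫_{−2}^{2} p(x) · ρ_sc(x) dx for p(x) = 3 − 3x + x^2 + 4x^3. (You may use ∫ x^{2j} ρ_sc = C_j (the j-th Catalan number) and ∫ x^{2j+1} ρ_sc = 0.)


Write p(x) = Σ a_i x^i, split into monomials and integrate each against ρ_sc separately.
Using ∫ x^{2j} ρ_sc = C_j = (1/(j+1)) C(2j, j) (Catalan numbers) and ∫ x^{2j+1} ρ_sc = 0 (odd monomials vanish by symmetry):
  i = 0 (even): a_0 · C_{0} = 3 · 1 = 3
  i = 1 (odd): ∫ x^1 ρ_sc = 0 (vanishes)
  i = 2 (even): a_2 · C_{1} = 1 · 1 = 1
  i = 3 (odd): ∫ x^3 ρ_sc = 0 (vanishes)

Summing the contributions: ∫_{−2}^{2} p(x) ρ_sc(x) dx = 3 + 1 = 4.


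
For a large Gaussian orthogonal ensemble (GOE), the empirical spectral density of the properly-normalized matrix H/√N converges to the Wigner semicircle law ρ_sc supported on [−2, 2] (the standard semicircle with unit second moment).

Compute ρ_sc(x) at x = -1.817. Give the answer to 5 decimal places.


ρ_sc(x) = (1/(2π)) √(4 − x²). With x = -1.817:
  4 − x² = 4 − (-1.817)² = 4 − 3.301489 = 0.698511.
  √(4 − x²) = 0.835770.
  1/(2π) = 0.159155.
  ρ_sc(-1.817) = 0.159155 · 0.835770 = 0.133017.

Rounded to 5 decimal places: ρ_sc(-1.817) ≈ 0.13302.


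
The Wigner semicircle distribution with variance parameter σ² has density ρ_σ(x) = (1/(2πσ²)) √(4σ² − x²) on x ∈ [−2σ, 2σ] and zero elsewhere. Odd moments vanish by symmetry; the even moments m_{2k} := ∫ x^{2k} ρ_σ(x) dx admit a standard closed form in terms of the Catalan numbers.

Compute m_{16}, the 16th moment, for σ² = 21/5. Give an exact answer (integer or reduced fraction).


By the scaled semicircle moment identity, m_{2k} = σ^{2k} · C_k with k = 8.
C_8 = (1/(k+1)) · C(2k, k) = (1/9) · C(16, 8) = (1/9) · 12870 = 1430.
σ^{2k} = (σ²)^k = (21/5)^8 = 37822859361/390625.

Therefore m_{16} = σ^{16} · C_8 = (37822859361/390625) · 1430 = 10817337777246/78125.


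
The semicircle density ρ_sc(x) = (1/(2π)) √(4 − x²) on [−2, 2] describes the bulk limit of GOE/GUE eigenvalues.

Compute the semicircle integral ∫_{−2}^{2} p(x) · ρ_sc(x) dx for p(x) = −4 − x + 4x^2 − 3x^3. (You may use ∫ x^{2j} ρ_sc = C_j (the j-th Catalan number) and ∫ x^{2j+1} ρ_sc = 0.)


Write p(x) = Σ a_i x^i, split into monomials and integrate each against ρ_sc separately.
Using ∫ x^{2j} ρ_sc = C_j = (1/(j+1)) C(2j, j) (Catalan numbers) and ∫ x^{2j+1} ρ_sc = 0 (odd monomials vanish by symmetry):
  i = 0 (even): a_0 · C_{0} = -4 · 1 = -4
  i = 1 (odd): ∫ x^1 ρ_sc = 0 (vanishes)
  i = 2 (even): a_2 · C_{1} = 4 · 1 = 4
  i = 3 (odd): ∫ x^3 ρ_sc = 0 (vanishes)

Summing the contributions: ∫_{−2}^{2} p(x) ρ_sc(x) dx = (-4) + 4 = 0.


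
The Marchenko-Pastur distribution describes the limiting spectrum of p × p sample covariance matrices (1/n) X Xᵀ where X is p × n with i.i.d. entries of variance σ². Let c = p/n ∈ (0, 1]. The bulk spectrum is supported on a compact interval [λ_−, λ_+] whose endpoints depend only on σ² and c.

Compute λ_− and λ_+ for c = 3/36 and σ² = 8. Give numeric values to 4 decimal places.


c = 3/36 = 0.083333; √c = 0.288675.
λ_− = σ² (1 − √c)² = 8 · (1 − 0.288675)² = 8 · (0.711325)² = 4.047865.
λ_+ = σ² (1 + √c)² = 8 · (1 + 0.288675)² = 8 · (1.288675)² = 13.285469.

Rounded to 4 decimal places: λ_− ≈ 4.0479, λ_+ ≈ 13.2855.


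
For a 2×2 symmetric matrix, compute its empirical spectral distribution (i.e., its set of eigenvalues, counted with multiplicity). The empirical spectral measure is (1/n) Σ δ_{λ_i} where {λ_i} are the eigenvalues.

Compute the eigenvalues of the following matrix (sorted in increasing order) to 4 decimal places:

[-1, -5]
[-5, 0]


Since M is real symmetric, both eigenvalues are real; they are the roots of det(λI − M) = λ² − (tr M) λ + det M.
tr M = -1 + 0 = -1.
det M = (-1)·0 − (-5)² = 0 − 25 = -25.
Characteristic polynomial: λ² + λ − 25 = 0.
Discriminant Δ = (tr M)² − 4·det M = 1 − (-100) = 101; √Δ = 10.049876.
λ = (tr M ± √Δ)/2 = (-1 ± 10.049876)/2, giving (tr M − √Δ)/2 = -5.5249 and (tr M + √Δ)/2 = 4.5249.

Eigenvalues sorted in increasing order: [-5.5249, 4.5249].


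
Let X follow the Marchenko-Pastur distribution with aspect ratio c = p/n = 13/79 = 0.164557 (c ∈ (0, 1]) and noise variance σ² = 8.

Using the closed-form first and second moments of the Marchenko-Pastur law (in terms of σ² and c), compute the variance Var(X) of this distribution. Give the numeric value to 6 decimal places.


Recall the MP moments m_1 = E[X] = σ² and m_2 = E[X²] = σ⁴ (1 + c).
m_1 = E[X] = σ² = 8, so m_1² = 64.
m_2 = E[X²] = σ⁴ (1 + c) = 64 · (1 + 0.164557) = 64 · 1.164557 = 74.531646.
(Note m_2 − m_1² simplifies to c · σ⁴ = 0.164557 · 64.)

Var(X) = m_2 − m_1² = 74.531646 − 64 = 10.531646.


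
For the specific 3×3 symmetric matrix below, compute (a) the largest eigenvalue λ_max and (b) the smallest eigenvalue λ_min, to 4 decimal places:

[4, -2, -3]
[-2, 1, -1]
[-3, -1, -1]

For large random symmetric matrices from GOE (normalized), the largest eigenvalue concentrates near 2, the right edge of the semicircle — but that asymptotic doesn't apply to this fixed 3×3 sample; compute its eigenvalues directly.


Since M is real symmetric, all three eigenvalues are real; they are the roots of det(λI − M) = λ³ − (tr M) λ² + s λ − det M, where s is the sum of the principal 2×2 minors.
tr M = 4 + 1 + (-1) = 4.
s = (4·1 − (-2)²) + (4·(-1) − (-3)²) + (1·(-1) − (-1)²) = 0 + (-13) + (-2) = -15.
det M (expand along row 1) = 4·(-2) − (-2)·(-1) + (-3)·5 = -25.
Characteristic polynomial: λ³ − 4λ² − 15λ + 25 = 0.
Substitute λ = y + (tr M)/3 = y + 1.333333 to remove the quadratic term: y³ + p·y + q = 0 with p = s − (tr M)²/3 = -20.333333 and q = −2(tr M)³/27 + (tr M)·s/3 − det M = 0.259259.
Three real roots ⇒ use the trigonometric (Viète) form: r = 2√(−p/3) = 5.206833, φ = arccos(3q/(p·r)) = arccos(-0.007346) = 1.578143 rad.
y_k = r·cos(φ/3 − 2πk/3) for k = 0, 1, 2 gives y = 4.502861, 0.012751, -4.515612.
λ_k = y_k + 1.333333 gives λ = 5.8362, 1.3461, -3.1823 (check: the sum is 4.0000 = tr M).

Hence λ_max = 5.8362 and λ_min = -3.1823.


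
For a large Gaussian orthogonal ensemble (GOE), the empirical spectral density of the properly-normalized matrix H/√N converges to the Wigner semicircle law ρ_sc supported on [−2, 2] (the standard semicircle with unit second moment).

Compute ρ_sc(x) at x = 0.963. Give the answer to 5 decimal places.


ρ_sc(x) = (1/(2π)) √(4 − x²). With x = 0.963:
  4 − x² = 4 − (0.963)² = 4 − 0.927369 = 3.072631.
  √(4 − x²) = 1.752892.
  1/(2π) = 0.159155.
  ρ_sc(0.963) = 0.159155 · 1.752892 = 0.278981.

Rounded to 5 decimal places: ρ_sc(0.963) ≈ 0.27898.


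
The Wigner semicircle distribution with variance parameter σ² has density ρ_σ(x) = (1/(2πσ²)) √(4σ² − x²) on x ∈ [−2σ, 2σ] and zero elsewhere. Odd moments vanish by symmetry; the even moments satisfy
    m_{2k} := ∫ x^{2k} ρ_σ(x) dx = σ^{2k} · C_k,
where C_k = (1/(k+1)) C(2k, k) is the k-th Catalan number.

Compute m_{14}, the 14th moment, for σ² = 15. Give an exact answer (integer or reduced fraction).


By the scaled semicircle moment identity, m_{2k} = σ^{2k} · C_k with k = 7.
C_7 = (1/(k+1)) · C(2k, k) = (1/8) · C(14, 7) = (1/8) · 3432 = 429.
σ^{2k} = (σ²)^k = (15)^7 = 170859375.

Therefore m_{14} = σ^{14} · C_7 = 170859375 · 429 = 73298671875.


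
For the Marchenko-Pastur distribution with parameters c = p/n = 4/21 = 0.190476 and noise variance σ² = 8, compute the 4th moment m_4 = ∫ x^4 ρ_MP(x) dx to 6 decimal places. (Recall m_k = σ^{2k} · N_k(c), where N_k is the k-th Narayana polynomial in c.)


E[X⁴] = σ⁸ (1 + 6c + 6c² + c³) (fourth MP moment). With σ² = 8 (so σ⁸ = 4096) and c = 4/21 = 0.190476: E[X⁴] = 4096 · (1 + 6·0.190476 + 6·(0.190476)² + (0.190476)³) = 4096 · 2.367455.

So E[X^4] = 9697.095346.


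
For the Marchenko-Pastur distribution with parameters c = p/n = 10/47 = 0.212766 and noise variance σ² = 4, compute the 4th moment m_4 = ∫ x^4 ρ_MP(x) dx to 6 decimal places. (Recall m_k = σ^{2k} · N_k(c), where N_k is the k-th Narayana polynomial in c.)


E[X⁴] = σ⁸ (1 + 6c + 6c² + c³) (fourth MP moment). With σ² = 4 (so σ⁸ = 256) and c = 10/47 = 0.212766: E[X⁴] = 256 · (1 + 6·0.212766 + 6·(0.212766)² + (0.212766)³) = 256 · 2.557844.

So E[X^4] = 654.807971.


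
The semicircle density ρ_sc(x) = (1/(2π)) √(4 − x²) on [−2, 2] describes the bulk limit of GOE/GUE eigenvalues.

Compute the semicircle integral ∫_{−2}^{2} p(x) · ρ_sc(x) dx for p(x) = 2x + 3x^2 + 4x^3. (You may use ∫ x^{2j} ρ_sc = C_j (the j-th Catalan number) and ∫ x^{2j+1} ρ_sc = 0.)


Write p(x) = Σ a_i x^i, split into monomials and integrate each against ρ_sc separately.
Using ∫ x^{2j} ρ_sc = C_j = (1/(j+1)) C(2j, j) (Catalan numbers) and ∫ x^{2j+1} ρ_sc = 0 (odd monomials vanish by symmetry):
  i = 1 (odd): ∫ x^1 ρ_sc = 0 (vanishes)
  i = 2 (even): a_2 · C_{1} = 3 · 1 = 3
  i = 3 (odd): ∫ x^3 ρ_sc = 0 (vanishes)

Summing the contributions: ∫_{−2}^{2} p(x) ρ_sc(x) dx = 3.


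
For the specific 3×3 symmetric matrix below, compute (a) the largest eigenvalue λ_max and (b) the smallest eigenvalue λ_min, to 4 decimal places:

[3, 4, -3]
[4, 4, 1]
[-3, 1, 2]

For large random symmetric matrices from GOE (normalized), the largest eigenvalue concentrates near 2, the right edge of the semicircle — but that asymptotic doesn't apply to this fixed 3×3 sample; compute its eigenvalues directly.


Since M is real symmetric, all three eigenvalues are real; they are the roots of det(λI − M) = λ³ − (tr M) λ² + s λ − det M, where s is the sum of the principal 2×2 minors.
tr M = 3 + 4 + 2 = 9.
s = (3·4 − 4²) + (3·2 − (-3)²) + (4·2 − 1²) = -4 + (-3) + 7 = 0.
det M (expand along row 1) = 3·7 − 4·11 + (-3)·16 = -71.
Characteristic polynomial: λ³ − 9λ² + 71 = 0.
Substitute λ = y + (tr M)/3 = y + 3.000000 to remove the quadratic term: y³ + p·y + q = 0 with p = s − (tr M)²/3 = -27.000000 and q = −2(tr M)³/27 + (tr M)·s/3 − det M = 17.000000.
Three real roots ⇒ use the trigonometric (Viète) form: r = 2√(−p/3) = 6.000000, φ = arccos(3q/(p·r)) = arccos(-0.314815) = 1.891058 rad.
y_k = r·cos(φ/3 − 2πk/3) for k = 0, 1, 2 gives y = 4.846918, 0.639307, -5.486225.
λ_k = y_k + 3.000000 gives λ = 7.8469, 3.6393, -2.4862 (check: the sum is 9.0000 = tr M).

Hence λ_max = 7.8469 and λ_min = -2.4862.


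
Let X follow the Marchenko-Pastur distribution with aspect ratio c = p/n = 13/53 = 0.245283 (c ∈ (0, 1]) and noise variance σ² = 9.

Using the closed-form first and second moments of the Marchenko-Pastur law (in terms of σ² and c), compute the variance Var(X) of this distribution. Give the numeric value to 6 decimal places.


Recall the MP moments m_1 = E[X] = σ² and m_2 = E[X²] = σ⁴ (1 + c).
m_1 = E[X] = σ² = 9, so m_1² = 81.
m_2 = E[X²] = σ⁴ (1 + c) = 81 · (1 + 0.245283) = 81 · 1.245283 = 100.867925.
(Note m_2 − m_1² simplifies to c · σ⁴ = 0.245283 · 81.)

Var(X) = m_2 − m_1² = 100.867925 − 81 = 19.867925.


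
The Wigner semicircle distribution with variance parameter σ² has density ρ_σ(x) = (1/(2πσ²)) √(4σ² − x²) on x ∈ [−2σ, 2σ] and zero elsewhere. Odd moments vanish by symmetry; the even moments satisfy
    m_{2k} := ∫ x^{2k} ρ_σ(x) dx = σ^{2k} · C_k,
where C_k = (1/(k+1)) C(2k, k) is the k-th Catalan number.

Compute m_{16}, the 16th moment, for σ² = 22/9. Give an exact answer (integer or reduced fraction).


By the scaled semicircle moment identity, m_{2k} = σ^{2k} · C_k with k = 8.
C_8 = (1/(k+1)) · C(2k, k) = (1/9) · C(16, 8) = (1/9) · 12870 = 1430.
σ^{2k} = (σ²)^k = (22/9)^8 = 54875873536/43046721.

Therefore m_{16} = σ^{16} · C_8 = (54875873536/43046721) · 1430 = 78472499156480/43046721.


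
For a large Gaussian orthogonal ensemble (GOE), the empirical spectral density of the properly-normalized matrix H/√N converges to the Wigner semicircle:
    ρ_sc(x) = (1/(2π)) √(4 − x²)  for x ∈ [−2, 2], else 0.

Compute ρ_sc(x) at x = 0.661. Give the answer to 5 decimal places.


ρ_sc(x) = (1/(2π)) √(4 − x²). With x = 0.661:
  4 − x² = 4 − (0.661)² = 4 − 0.436921 = 3.563079.
  √(4 − x²) = 1.887612.
  1/(2π) = 0.159155.
  ρ_sc(0.661) = 0.159155 · 1.887612 = 0.300423.

Rounded to 5 decimal places: ρ_sc(0.661) ≈ 0.30042.


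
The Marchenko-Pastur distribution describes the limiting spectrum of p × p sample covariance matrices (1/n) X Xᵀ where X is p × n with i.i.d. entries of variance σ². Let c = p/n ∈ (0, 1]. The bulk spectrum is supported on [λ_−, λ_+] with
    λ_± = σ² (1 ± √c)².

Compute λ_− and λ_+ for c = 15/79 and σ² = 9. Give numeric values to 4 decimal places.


c = 15/79 = 0.189873; √c = 0.435745.
λ_− = σ² (1 − √c)² = 9 · (1 − 0.435745)² = 9 · (0.564255)² = 2.865457.
λ_+ = σ² (1 + √c)² = 9 · (1 + 0.435745)² = 9 · (1.435745)² = 18.552265.

Rounded to 4 decimal places: λ_− ≈ 2.8655, λ_+ ≈ 18.5523.


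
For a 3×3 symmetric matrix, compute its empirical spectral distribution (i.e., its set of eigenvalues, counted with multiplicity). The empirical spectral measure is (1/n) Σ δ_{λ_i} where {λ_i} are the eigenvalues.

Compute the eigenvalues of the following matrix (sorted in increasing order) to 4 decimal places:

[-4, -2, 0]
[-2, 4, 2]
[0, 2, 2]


Since M is real symmetric, all three eigenvalues are real; they are the roots of det(λI − M) = λ³ − (tr M) λ² + s λ − det M, where s is the sum of the principal 2×2 minors.
tr M = -4 + 4 + 2 = 2.
s = ((-4)·4 − (-2)²) + ((-4)·2 − 0²) + (4·2 − 2²) = -20 + (-8) + 4 = -24.
det M (expand along row 1) = (-4)·4 − (-2)·(-4) + 0·(-4) = -24.
Characteristic polynomial: λ³ − 2λ² − 24λ + 24 = 0.
Substitute λ = y + (tr M)/3 = y + 0.666667 to remove the quadratic term: y³ + p·y + q = 0 with p = s − (tr M)²/3 = -25.333333 and q = −2(tr M)³/27 + (tr M)·s/3 − det M = 7.407407.
Three real roots ⇒ use the trigonometric (Viète) form: r = 2√(−p/3) = 5.811865, φ = arccos(3q/(p·r)) = arccos(-0.150931) = 1.722307 rad.
y_k = r·cos(φ/3 − 2πk/3) for k = 0, 1, 2 gives y = 4.880108, 0.293395, -5.173503.
λ_k = y_k + 0.666667 gives λ = 5.5468, 0.9601, -4.5068 (check: the sum is 2.0000 = tr M).

Eigenvalues sorted in increasing order: [-4.5068, 0.9601, 5.5468].


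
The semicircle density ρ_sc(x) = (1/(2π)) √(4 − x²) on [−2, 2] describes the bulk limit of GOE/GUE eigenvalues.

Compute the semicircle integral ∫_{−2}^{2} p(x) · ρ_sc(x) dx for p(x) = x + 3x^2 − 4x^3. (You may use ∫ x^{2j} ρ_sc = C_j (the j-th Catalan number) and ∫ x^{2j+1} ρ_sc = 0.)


Write p(x) = Σ a_i x^i, split into monomials and integrate each against ρ_sc separately.
Using ∫ x^{2j} ρ_sc = C_j = (1/(j+1)) C(2j, j) (Catalan numbers) and ∫ x^{2j+1} ρ_sc = 0 (odd monomials vanish by symmetry):
  i = 1 (odd): ∫ x^1 ρ_sc = 0 (vanishes)
  i = 2 (even): a_2 · C_{1} = 3 · 1 = 3
  i = 3 (odd): ∫ x^3 ρ_sc = 0 (vanishes)

Summing the contributions: ∫_{−2}^{2} p(x) ρ_sc(x) dx = 3.


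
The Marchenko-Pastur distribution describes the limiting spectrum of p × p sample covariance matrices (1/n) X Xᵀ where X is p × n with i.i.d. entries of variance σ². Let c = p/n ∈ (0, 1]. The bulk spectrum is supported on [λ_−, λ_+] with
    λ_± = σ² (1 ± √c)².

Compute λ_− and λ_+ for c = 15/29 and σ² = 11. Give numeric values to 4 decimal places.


c = 15/29 = 0.517241; √c = 0.719195.
λ_− = σ² (1 − √c)² = 11 · (1 − 0.719195)² = 11 · (0.280805)² = 0.867366.
λ_+ = σ² (1 + √c)² = 11 · (1 + 0.719195)² = 11 · (1.719195)² = 32.511944.

Rounded to 4 decimal places: λ_− ≈ 0.8674, λ_+ ≈ 32.5119.


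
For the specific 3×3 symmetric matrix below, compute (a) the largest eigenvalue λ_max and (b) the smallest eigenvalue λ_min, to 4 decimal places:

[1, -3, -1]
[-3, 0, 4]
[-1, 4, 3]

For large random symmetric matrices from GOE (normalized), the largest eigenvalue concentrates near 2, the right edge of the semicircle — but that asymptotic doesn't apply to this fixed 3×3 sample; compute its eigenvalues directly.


Since M is real symmetric, all three eigenvalues are real; they are the roots of det(λI − M) = λ³ − (tr M) λ² + s λ − det M, where s is the sum of the principal 2×2 minors.
tr M = 1 + 0 + 3 = 4.
s = (1·0 − (-3)²) + (1·3 − (-1)²) + (0·3 − 4²) = -9 + 2 + (-16) = -23.
det M (expand along row 1) = 1·(-16) − (-3)·(-5) + (-1)·(-12) = -19.
Characteristic polynomial: λ³ − 4λ² − 23λ + 19 = 0.
Substitute λ = y + (tr M)/3 = y + 1.333333 to remove the quadratic term: y³ + p·y + q = 0 with p = s − (tr M)²/3 = -28.333333 and q = −2(tr M)³/27 + (tr M)·s/3 − det M = -16.407407.
Three real roots ⇒ use the trigonometric (Viète) form: r = 2√(−p/3) = 6.146363, φ = arccos(3q/(p·r)) = arccos(0.282648) = 1.284243 rad.
y_k = r·cos(φ/3 − 2πk/3) for k = 0, 1, 2 gives y = 5.591740, -0.586194, -5.005546.
λ_k = y_k + 1.333333 gives λ = 6.9251, 0.7471, -3.6722 (check: the sum is 4.0000 = tr M).

Hence λ_max = 6.9251 and λ_min = -3.6722.


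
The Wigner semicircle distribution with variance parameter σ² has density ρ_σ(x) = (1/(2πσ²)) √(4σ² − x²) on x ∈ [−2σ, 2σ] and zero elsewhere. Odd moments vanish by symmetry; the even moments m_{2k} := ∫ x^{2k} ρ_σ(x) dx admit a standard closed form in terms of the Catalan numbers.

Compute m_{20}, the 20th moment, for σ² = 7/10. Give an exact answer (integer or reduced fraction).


By the scaled semicircle moment identity, m_{2k} = σ^{2k} · C_k with k = 10.
C_10 = (1/(k+1)) · C(2k, k) = (1/11) · C(20, 10) = (1/11) · 184756 = 16796.
σ^{2k} = (σ²)^k = (7/10)^10 = 282475249/10000000000.

Therefore m_{20} = σ^{20} · C_10 = (282475249/10000000000) · 16796 = 1186113570551/2500000000.


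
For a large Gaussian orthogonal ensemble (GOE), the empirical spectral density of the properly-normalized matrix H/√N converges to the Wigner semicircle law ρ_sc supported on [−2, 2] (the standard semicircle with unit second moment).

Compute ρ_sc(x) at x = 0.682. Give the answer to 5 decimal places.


ρ_sc(x) = (1/(2π)) √(4 − x²). With x = 0.682:
  4 − x² = 4 − (0.682)² = 4 − 0.465124 = 3.534876.
  √(4 − x²) = 1.880127.
  1/(2π) = 0.159155.
  ρ_sc(0.682) = 0.159155 · 1.880127 = 0.299231.

Rounded to 5 decimal places: ρ_sc(0.682) ≈ 0.29923.


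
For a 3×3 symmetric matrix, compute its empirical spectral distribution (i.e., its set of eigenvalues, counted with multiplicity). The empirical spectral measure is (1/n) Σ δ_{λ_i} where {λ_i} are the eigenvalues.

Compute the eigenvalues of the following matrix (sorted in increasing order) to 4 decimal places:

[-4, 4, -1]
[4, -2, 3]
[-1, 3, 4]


Since M is real symmetric, all three eigenvalues are real; they are the roots of det(λI − M) = λ³ − (tr M) λ² + s λ − det M, where s is the sum of the principal 2×2 minors.
tr M = -4 + (-2) + 4 = -2.
s = ((-4)·(-2) − 4²) + ((-4)·4 − (-1)²) + ((-2)·4 − 3²) = -8 + (-17) + (-17) = -42.
det M (expand along row 1) = (-4)·(-17) − 4·19 + (-1)·10 = -18.
Characteristic polynomial: λ³ + 2λ² − 42λ + 18 = 0.
Substitute λ = y + (tr M)/3 = y − 0.666667 to remove the quadratic term: y³ + p·y + q = 0 with p = s − (tr M)²/3 = -43.333333 and q = −2(tr M)³/27 + (tr M)·s/3 − det M = 46.592593.
Three real roots ⇒ use the trigonometric (Viète) form: r = 2√(−p/3) = 7.601170, φ = arccos(3q/(p·r)) = arccos(-0.424361) = 2.009053 rad.
y_k = r·cos(φ/3 − 2πk/3) for k = 0, 1, 2 gives y = 5.959452, 1.106475, -7.065926.
λ_k = y_k − 0.666667 gives λ = 5.2928, 0.4398, -7.7326 (check: the sum is -2.0000 = tr M).

Eigenvalues sorted in increasing order: [-7.7326, 0.4398, 5.2928].


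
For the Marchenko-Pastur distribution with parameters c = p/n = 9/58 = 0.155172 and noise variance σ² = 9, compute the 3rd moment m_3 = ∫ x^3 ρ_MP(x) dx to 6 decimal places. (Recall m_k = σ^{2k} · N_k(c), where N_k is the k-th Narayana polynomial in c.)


E[X³] = σ⁶ (1 + 3c + c²) (third MP moment). With σ² = 9 (so σ⁶ = 729) and c = 9/58 = 0.155172: E[X³] = 729 · (1 + 3·0.155172 + (0.155172)²) = 729 · 1.489596.

So E[X^3] = 1085.915279.


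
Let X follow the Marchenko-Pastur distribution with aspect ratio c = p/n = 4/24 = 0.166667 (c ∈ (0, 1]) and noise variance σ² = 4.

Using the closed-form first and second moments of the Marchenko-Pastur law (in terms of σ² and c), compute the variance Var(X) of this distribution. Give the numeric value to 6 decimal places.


Recall the MP moments m_1 = E[X] = σ² and m_2 = E[X²] = σ⁴ (1 + c).
m_1 = E[X] = σ² = 4, so m_1² = 16.
m_2 = E[X²] = σ⁴ (1 + c) = 16 · (1 + 0.166667) = 16 · 1.166667 = 18.666667.
(Note m_2 − m_1² simplifies to c · σ⁴ = 0.166667 · 16.)

Var(X) = m_2 − m_1² = 18.666667 − 16 = 2.666667.


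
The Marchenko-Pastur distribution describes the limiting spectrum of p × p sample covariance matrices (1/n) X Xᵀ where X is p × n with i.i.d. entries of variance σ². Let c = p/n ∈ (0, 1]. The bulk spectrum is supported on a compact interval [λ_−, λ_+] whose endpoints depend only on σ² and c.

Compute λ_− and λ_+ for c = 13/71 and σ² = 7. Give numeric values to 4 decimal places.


c = 13/71 = 0.183099; √c = 0.427900.
λ_− = σ² (1 − √c)² = 7 · (1 − 0.427900)² = 7 · (0.572100)² = 2.291087.
λ_+ = σ² (1 + √c)² = 7 · (1 + 0.427900)² = 7 · (1.427900)² = 14.272293.

Rounded to 4 decimal places: λ_− ≈ 2.2911, λ_+ ≈ 14.2723.


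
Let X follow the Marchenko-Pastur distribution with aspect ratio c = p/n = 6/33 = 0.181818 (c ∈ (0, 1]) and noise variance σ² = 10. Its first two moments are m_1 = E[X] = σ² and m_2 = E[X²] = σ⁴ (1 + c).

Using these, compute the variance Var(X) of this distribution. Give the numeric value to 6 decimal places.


m_1 = E[X] = σ² = 10, so m_1² = 100.
m_2 = E[X²] = σ⁴ (1 + c) = 100 · (1 + 0.181818) = 100 · 1.181818 = 118.181818.
(Note m_2 − m_1² simplifies to c · σ⁴ = 0.181818 · 100.)

Var(X) = m_2 − m_1² = 118.181818 − 100 = 18.181818.
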